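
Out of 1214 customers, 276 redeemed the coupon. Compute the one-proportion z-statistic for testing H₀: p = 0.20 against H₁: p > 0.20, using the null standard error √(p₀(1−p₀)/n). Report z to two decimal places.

z = 2.38

The sample proportion is 276/1214 = 0.22735.
SE₀ = √(0.20·0.80/1214) = 0.011480.
z = (0.22735 − 0.20)/0.011480 = 0.02735/0.011480 = 2.38.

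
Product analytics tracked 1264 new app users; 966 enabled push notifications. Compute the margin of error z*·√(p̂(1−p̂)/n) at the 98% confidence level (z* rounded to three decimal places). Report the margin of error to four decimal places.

ME = 0.0278

Sample proportion p̂ = 966/1264 = 0.76424.
SE = √(p̂(1−p̂)/n) = √(0.180177/1264) = 0.011939.
The 98% critical value is z* = 2.326.
So ME = 0.0278.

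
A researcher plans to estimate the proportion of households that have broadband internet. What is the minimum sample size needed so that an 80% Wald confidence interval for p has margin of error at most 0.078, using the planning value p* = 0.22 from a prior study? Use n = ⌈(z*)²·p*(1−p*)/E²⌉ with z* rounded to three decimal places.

The 80% critical value is z* = 1.282.
p*(1−p*) = 0.22·0.78 = 0.1716.
Required n before rounding: 1.643524 × 0.1716 / 0.078² = 46.356.
⌈46.356⌉ = 47.

n = 47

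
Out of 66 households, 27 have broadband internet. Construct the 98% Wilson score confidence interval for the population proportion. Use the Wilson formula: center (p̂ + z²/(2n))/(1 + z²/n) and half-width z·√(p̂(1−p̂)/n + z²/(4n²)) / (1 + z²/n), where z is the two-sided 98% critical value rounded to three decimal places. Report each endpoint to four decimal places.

p̂ = 27/66 = 0.40909; z = 2.326, so z² = 5.410276.
Denominator 1 + z²/n = 1 + 5.410276/66 = 1.081974.
Adjusted center: (0.40909 + z²/(2n))/1.081974 = 0.41598.
Radicand: p̂(1−p̂)/n + z²/(4n²) = 0.003662660 + 0.000310507 = 0.003973167.
Half-width = z·√(radicand)/denom = 2.326·0.063033/1.081974 = 0.13551.
CI: 0.41598 ± 0.13551 = (0.2805, 0.5515).

(0.2805, 0.5515)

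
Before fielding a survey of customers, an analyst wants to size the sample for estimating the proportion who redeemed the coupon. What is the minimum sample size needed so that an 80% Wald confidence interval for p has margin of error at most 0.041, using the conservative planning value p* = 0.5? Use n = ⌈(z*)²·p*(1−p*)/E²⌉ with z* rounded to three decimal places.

n = 245

For 80% confidence, z* = 1.282.
p*(1−p*) = 0.50·0.50 = 0.2500.
Required n before rounding: 1.643524 × 0.2500 / 0.041² = 244.427.
⌈244.427⌉ = 245.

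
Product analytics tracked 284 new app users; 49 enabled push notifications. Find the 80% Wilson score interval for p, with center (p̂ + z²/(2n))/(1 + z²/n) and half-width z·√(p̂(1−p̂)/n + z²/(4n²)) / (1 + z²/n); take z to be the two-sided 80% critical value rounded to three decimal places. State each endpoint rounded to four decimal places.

Here p̂ = 49/284 = 0.17254 and z = 1.282 (z² = 1.643524).
Denominator 1 + z²/n = 1 + 1.643524/284 = 1.005787.
Adjusted center: (0.17254 + z²/(2n))/1.005787 = 0.17442.
Radicand: p̂(1−p̂)/n + z²/(4n²) = 0.000502700 + 0.000005094 = 0.000507794.
Half-width = 1.282·√0.000507794/1.005787 = 0.02872.
Interval: 0.17442 ± 0.02872 → (0.1457, 0.2031).

(0.1457, 0.2031)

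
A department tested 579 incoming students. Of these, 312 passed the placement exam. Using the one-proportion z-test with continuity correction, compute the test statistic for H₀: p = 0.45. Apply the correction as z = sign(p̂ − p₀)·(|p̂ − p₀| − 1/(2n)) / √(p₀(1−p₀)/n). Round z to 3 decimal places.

With x = 312 successes in n = 579, p̂ = 0.53886. p̂ − p₀ = 0.088860.
1/(2n) = 0.000864.
Corrected numerator: |0.088860| − 0.000864 = 0.087996.
SE₀ = √(0.45·0.55/579) = 0.020675.
z = (+)0.087996/0.020675 = 4.256.

z = 4.256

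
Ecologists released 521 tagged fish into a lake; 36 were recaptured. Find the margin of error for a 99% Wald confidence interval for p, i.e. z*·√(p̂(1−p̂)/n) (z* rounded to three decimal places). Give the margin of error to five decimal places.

ME = 0.02862

p̂ = 36/521 = 0.06910.
Standard error of p̂: √(0.064323/521) = √0.000123461 = 0.011111.
The 99% critical value is z* = 2.576.
So ME = 0.02862.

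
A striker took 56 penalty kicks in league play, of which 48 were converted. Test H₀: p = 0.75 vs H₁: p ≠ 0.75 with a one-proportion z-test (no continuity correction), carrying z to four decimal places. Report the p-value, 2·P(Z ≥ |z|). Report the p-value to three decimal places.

p-value = 0.064

With x = 48 successes in n = 56, p̂ = 0.85714.
Under H₀, SE = √(p₀(1−p₀)/n) = √(0.75·0.25/56) = √0.003348214 = 0.057864.
z = (p̂ − p₀)/SE = (48/56 − 0.75)/0.057864 ≈ 1.8516.
p-value = 2·P(Z ≥ |z|) with z = 1.8516 → 0.064.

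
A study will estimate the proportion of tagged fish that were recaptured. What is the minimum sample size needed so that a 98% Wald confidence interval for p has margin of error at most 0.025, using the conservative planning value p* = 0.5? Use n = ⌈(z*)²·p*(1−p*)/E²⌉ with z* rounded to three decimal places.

For 98% confidence, z* = 2.326.
p*(1−p*) = 0.50·0.50 = 0.2500.
Required n before rounding: 5.410276 × 0.2500 / 0.025² = 2164.110.
Rounding up, n = 2165.

n = 2165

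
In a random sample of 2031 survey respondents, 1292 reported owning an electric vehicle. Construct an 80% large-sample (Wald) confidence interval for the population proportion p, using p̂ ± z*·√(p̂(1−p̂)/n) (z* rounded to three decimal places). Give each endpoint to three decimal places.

With x = 1292 successes in n = 2031, p̂ = 0.63614.
SE(p̂) = √(0.63614·0.36386/2031) = 0.010676.
For 80% confidence, z* = 1.282.
Margin = 1.282·0.010676 = 0.01369.
So the interval runs from 0.622 to 0.650.

(0.622, 0.650)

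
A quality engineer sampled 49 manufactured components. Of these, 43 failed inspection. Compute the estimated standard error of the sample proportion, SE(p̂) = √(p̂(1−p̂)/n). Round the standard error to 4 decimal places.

SE = 0.0468

With x = 43 successes in n = 49, p̂ = 0.87755.
p̂(1−p̂) = 0.87755·0.12245 = 0.107456.
SE = √(0.107456/49) = 0.0468.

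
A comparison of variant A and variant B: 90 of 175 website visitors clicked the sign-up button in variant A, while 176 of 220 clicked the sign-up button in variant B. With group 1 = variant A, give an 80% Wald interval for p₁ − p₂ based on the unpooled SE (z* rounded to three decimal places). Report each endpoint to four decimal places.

p̂₁ = 90/175 = 0.51429, p̂₂ = 176/220 = 0.80000; p̂₁ − p̂₂ = -0.28571.
Unpooled SE = √(p̂₁(1−p̂₁)/n₁ + p̂₂(1−p̂₂)/n₂) = √(0.001427405 + 0.000727273) = 0.046419.
For 80% confidence, z* = 1.282. Margin = 1.282·0.046419 = 0.05951.
Interval: -0.28571 ± 0.05951 → (-0.3452, -0.2262).

(-0.3452, -0.2262)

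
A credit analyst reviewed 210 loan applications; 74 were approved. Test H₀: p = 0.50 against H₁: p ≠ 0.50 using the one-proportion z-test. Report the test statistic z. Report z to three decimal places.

p̂ = 74/210 = 0.35238.
SE₀ = √(0.50·0.50/210) = 0.034503.
z = (p̂ − p₀)/SE = (0.35238 − 0.50)/0.034503 = -4.278.

z = -4.278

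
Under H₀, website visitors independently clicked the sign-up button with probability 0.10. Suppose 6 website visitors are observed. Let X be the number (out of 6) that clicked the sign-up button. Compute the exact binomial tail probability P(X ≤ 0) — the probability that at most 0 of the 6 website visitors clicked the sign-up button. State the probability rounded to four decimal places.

X is binomial with n = 6 and p = 0.10.
P(X ≤ 0) = C(6,0)·0.10^0·0.90^6.
= 0.531441 = 0.5314.

P = 0.5314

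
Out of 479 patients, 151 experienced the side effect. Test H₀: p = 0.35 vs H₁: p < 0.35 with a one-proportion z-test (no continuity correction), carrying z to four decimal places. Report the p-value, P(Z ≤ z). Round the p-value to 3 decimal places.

Sample proportion p̂ = 151/479 = 0.31524.
SE₀ = √(0.35·0.65/479) = 0.021793.
Test statistic (full precision, shown to 4 dp): z = (151/479 − 0.35)/SE₀ ≈ -1.5950.
From the standard normal, P(Z ≤ z) = 0.055.

p-value = 0.055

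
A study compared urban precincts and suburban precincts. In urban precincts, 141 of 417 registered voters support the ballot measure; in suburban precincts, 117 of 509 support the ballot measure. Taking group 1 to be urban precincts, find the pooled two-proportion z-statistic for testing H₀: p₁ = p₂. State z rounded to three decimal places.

z = 3.656

p̂₁ = 141/417 = 0.33813, p̂₂ = 117/509 = 0.22986.
Pooling: p̂ = 258/926 = 0.27862.
Pooled SE = √[0.2009899·0.00436272] ≈ 0.029612.
z = (p̂₁ − p̂₂)/SE = (0.33813 − 0.22986)/0.029612 = 0.10827/0.029612 = 3.656.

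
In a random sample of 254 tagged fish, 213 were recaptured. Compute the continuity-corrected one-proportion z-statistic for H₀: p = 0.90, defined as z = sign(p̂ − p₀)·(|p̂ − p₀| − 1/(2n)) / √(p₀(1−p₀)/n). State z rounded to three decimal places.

z = -3.158

The sample proportion is 213/254 = 0.83858. p̂ − p₀ = -0.061417.
Continuity correction 1/(2n) = 1/508 = 0.001969.
Corrected numerator: |-0.061417| − 0.001969 = 0.059448.
SE₀ = √(0.90·0.10/254) = 0.018824.
z = (−)0.059448/0.018824 = -3.158.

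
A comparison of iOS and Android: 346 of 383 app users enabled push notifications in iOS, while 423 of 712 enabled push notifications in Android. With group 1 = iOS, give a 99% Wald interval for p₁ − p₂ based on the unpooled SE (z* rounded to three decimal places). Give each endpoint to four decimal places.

p̂₁ = 346/383 = 0.90339, p̂₂ = 423/712 = 0.59410; p̂₁ − p̂₂ = 0.30929.
Unpooled SE = √(p̂₁(1−p̂₁)/n₁ + p̂₂(1−p̂₂)/n₂) = √(0.000227867 + 0.000338687) = 0.023802.
The 99% critical value is z* = 2.576. Margin of error = 0.06131.
CI: 0.30929 ± 0.06131 = (0.2480, 0.3706).

(0.2480, 0.3706)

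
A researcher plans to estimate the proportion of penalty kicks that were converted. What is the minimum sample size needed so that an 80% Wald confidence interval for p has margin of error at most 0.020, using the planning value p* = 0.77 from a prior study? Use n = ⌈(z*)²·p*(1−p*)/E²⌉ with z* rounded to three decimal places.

n = 728

For 80% confidence, z* = 1.282.
p*(1−p*) = 0.1771.
(z*)²·p*(1−p*)/E² = 1.643524·0.1771/0.000400 = 727.670.
Rounding up, n = 728.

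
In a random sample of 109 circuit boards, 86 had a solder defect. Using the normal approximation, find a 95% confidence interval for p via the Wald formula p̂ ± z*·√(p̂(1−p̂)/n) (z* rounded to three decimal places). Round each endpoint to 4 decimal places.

The sample proportion is 86/109 = 0.78899.
SE(p̂) = √(0.78899·0.21101/109) = 0.039082.
The 95% critical value is z* = 1.960.
Margin = 1.960·0.039082 = 0.07660.
Interval: 0.78899 ± 0.07660 → (0.7124, 0.8656).

(0.7124, 0.8656)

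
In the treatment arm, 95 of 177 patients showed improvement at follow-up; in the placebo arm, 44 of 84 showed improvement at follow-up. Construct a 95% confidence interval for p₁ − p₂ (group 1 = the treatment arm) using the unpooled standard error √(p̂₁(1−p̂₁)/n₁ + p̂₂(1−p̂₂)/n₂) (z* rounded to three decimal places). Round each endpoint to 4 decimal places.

(-0.1167, 0.1425)

p̂₁ = 95/177 = 0.53672, p̂₂ = 44/84 = 0.52381; p̂₁ − p̂₂ = 0.01291.
SE = √(0.001404810 + 0.002969442) = √0.004374252 = 0.066138.
For 95% confidence, z* = 1.960. Margin = 1.960·0.066138 = 0.12963.
So the interval runs from -0.1167 to 0.1425.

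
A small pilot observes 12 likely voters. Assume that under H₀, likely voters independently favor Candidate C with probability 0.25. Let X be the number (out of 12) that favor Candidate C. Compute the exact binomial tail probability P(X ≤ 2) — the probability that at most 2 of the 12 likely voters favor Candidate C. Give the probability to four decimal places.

X is binomial with n = 12 and p = 0.25.
P(X ≤ 2) = C(12,0)·0.25^0·0.75^12 + C(12,1)·0.25^1·0.75^11 + C(12,2)·0.25^2·0.75^10.
= 0.031676 + 0.126705 + 0.232293 = 0.3907.

P = 0.3907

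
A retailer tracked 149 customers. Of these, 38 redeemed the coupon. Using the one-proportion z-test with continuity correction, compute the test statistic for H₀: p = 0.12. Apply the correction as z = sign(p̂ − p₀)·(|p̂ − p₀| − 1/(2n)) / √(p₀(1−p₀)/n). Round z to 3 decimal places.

z = 4.946

With x = 38 successes in n = 149, p̂ = 0.25503. p̂ − p₀ = 0.135034.
1/(2n) = 0.003356.
Corrected numerator: |0.135034| − 0.003356 = 0.131678.
Under H₀, SE = √(p₀(1−p₀)/n) = √(0.12·0.88/149) = √0.000708725 = 0.026622.
z = (+)0.131678/0.026622 = 4.946.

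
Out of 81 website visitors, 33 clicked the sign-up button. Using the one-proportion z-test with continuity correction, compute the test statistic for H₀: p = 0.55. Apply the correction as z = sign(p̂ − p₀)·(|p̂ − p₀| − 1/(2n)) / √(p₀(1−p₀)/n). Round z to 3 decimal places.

With x = 33 successes in n = 81, p̂ = 0.40741. p̂ − p₀ = -0.142593.
Continuity correction 1/(2n) = 1/162 = 0.006173.
Corrected numerator: |-0.142593| − 0.006173 = 0.136420.
SE₀ = √(0.55·0.45/81) = 0.055277.
z = (−)0.136420/0.055277 = -2.468.

z = -2.468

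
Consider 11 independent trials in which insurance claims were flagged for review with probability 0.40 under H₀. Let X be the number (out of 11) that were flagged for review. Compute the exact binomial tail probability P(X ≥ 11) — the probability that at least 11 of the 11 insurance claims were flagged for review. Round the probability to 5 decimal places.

X is binomial with n = 11 and p = 0.40.
P(X ≥ 11) = C(11,11)·0.40^11·0.60^0.
= 0.000042 = 0.00004.

P = 0.00004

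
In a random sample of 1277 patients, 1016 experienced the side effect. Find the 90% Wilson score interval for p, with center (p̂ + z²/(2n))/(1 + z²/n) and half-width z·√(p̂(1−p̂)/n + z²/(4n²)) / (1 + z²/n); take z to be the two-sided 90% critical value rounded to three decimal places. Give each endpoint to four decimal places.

(0.7764, 0.8135)

p̂ = 1016/1277 = 0.79561; z = 1.645, so z² = 2.706025.
Denominator 1 + z²/n = 1 + 2.706025/1277 = 1.002119.
Center = (0.79561 + 0.001060)/1.002119 = 0.79499.
Radicand: p̂(1−p̂)/n + z²/(4n²) = 0.000127339 + 0.000000415 = 0.000127754.
Half-width = 1.645·√0.000127754/1.002119 = 0.01855.
So the interval runs from 0.7764 to 0.8135.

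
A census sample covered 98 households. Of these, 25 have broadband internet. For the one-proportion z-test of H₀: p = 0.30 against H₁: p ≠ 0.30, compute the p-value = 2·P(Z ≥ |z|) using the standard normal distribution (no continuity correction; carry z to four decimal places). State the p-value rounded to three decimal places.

Sample proportion p̂ = 25/98 = 0.25510.
Under H₀, SE = √(p₀(1−p₀)/n) = √(0.30·0.70/98) = √0.002142857 = 0.046291.
Test statistic (full precision, shown to 4 dp): z = (25/98 − 0.30)/SE₀ ≈ -0.9699.
From the standard normal, 2·P(Z ≥ |z|) = 0.332.

p-value = 0.332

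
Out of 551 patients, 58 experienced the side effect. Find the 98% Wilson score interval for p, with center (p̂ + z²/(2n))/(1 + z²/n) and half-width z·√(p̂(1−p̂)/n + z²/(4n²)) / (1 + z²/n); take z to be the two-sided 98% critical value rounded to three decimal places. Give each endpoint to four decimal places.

p̂ = 58/551 = 0.10526; z = 2.326, so z² = 5.410276.
1 + z²/n = 1.009819.
Adjusted center: (0.10526 + z²/(2n))/1.009819 = 0.10910.
Radicand: p̂(1−p̂)/n + z²/(4n²) = 0.000170931 + 0.000004455 = 0.000175386.
Half-width = z·√(radicand)/denom = 2.326·0.013243/1.009819 = 0.03050.
So the interval runs from 0.0786 to 0.1396.

(0.0786, 0.1396)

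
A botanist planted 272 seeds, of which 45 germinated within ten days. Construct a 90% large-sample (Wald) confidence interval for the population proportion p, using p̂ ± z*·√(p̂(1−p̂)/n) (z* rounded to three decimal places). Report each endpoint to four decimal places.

(0.1284, 0.2025)

p̂ = 45/272 = 0.16544.
SE(p̂) = √(0.16544·0.83456/272) = 0.022530.
The 90% critical value is z* = 1.645.
Margin of error: 1.645 × 0.022530 = 0.03706.
So the interval runs from 0.1284 to 0.2025.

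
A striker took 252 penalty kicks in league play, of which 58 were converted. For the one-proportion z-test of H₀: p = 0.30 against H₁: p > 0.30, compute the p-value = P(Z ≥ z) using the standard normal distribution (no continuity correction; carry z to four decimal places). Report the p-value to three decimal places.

The sample proportion is 58/252 = 0.23016.
Under H₀, SE = √(p₀(1−p₀)/n) = √(0.30·0.70/252) = √0.000833333 = 0.028868.
z = (p̂ − p₀)/SE = (58/252 − 0.30)/0.028868 ≈ -2.4194.
From the standard normal, P(Z ≥ z) = 0.992.

p-value = 0.992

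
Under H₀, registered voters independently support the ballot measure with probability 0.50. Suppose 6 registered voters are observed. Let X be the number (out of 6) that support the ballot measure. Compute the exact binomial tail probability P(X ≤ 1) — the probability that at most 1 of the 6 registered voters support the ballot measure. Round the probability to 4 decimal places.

P = 0.1094

X is binomial with n = 6 and p = 0.50.
P(X ≤ 1) = C(6,0)·0.50^0·0.50^6 + C(6,1)·0.50^1·0.50^5.
= 0.015625 + 0.093750 = 0.1094.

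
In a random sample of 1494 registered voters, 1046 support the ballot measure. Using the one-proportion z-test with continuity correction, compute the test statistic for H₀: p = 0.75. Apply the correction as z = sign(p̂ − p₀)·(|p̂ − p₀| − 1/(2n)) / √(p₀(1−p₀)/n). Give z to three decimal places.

p̂ = 1046/1494 = 0.70013. p̂ − p₀ = -0.049866.
1/(2n) = 0.000335.
Corrected numerator: |-0.049866| − 0.000335 = 0.049531.
Null standard error: √(0.75·0.25/1494) = √0.000125502 = 0.011203.
z = (−)0.049531/0.011203 = -4.421.

z = -4.421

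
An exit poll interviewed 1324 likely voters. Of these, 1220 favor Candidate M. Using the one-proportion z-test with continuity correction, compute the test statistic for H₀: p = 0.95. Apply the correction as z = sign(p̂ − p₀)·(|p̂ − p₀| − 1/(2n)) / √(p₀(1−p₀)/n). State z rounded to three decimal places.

With x = 1220 successes in n = 1324, p̂ = 0.92145. p̂ − p₀ = -0.028550.
Continuity correction 1/(2n) = 1/2648 = 0.000378.
Corrected numerator: |-0.028550| − 0.000378 = 0.028172.
Null standard error: √(0.95·0.05/1324) = √0.000035876 = 0.005990.
z = −0.028172/0.005990 = -4.703.

z = -4.703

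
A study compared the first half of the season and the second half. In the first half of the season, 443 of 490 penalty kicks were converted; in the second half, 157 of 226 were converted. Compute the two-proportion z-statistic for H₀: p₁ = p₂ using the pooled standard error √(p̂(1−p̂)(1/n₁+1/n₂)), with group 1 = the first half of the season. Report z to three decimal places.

z = 7.067

Sample proportions: p̂₁ = 443/490 = 0.90408 and p̂₂ = 157/226 = 0.69469.
Pooled p̂ = (443+157)/(490+226) = 600/716 = 0.83799.
Pooled SE = √[0.1357636·0.00646560] ≈ 0.029628.
z = (p̂₁ − p̂₂)/SE = (0.90408 − 0.69469)/0.029628 = 0.20939/0.029628 = 7.067.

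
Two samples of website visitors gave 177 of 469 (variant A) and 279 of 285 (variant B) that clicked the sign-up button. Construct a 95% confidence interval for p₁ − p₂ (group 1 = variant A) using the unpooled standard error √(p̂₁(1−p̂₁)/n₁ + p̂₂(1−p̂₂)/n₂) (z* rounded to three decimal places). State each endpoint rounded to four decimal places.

(-0.6485, -0.5546)

p̂₁ = 0.37740, p̂₂ = 0.97895, so the observed difference is -0.60155.
Unpooled SE = √(p̂₁(1−p̂₁)/n₁ + p̂₂(1−p̂₂)/n₂) = √(0.000501000 + 0.000072314) = 0.023944.
For 95% confidence, z* = 1.960. Margin = 1.960·0.023944 = 0.04693.
CI: -0.60155 ± 0.04693 = (-0.6485, -0.5546).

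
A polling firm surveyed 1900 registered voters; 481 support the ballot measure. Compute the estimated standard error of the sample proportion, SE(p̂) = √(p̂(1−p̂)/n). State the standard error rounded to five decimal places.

SE = 0.00998

With x = 481 successes in n = 1900, p̂ = 0.25316.
p̂(1−p̂) = 0.25316·0.74684 = 0.189070.
SE = √(0.189070/1900) = 0.00998.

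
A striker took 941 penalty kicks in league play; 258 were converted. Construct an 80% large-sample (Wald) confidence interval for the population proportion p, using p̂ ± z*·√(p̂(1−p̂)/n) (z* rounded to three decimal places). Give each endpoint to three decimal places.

The sample proportion is 258/941 = 0.27418.
SE(p̂) = √(0.27418·0.72582/941) = 0.014542.
For 80% confidence, z* = 1.282.
Margin of error: 1.282 × 0.014542 = 0.01864.
Interval: 0.27418 ± 0.01864 → (0.256, 0.293).

(0.256, 0.293)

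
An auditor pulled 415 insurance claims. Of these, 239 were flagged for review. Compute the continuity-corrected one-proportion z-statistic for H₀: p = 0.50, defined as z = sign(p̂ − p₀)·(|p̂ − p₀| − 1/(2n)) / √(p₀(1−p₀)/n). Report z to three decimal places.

z = 3.043

The sample proportion is 239/415 = 0.57590. p̂ − p₀ = 0.075904.
1/(2n) = 0.001205.
Corrected numerator: |0.075904| − 0.001205 = 0.074699.
SE₀ = √(0.50·0.50/415) = 0.024544.
z = +0.074699/0.024544 = 3.043.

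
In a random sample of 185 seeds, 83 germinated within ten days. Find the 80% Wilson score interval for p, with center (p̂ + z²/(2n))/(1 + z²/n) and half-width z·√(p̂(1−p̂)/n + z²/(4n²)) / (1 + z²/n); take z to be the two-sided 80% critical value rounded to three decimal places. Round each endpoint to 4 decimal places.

Here p̂ = 83/185 = 0.44865 and z = 1.282 (z² = 1.643524).
Denominator 1 + z²/n = 1 + 1.643524/185 = 1.008884.
Center = (0.44865 + 0.004442)/1.008884 = 0.44910.
Radicand: p̂(1−p̂)/n + z²/(4n²) = 0.001337098 + 0.000012005 = 0.001349103.
Half-width = z·√(radicand)/denom = 1.282·0.036730/1.008884 = 0.04667.
CI: 0.44910 ± 0.04667 = (0.4024, 0.4958).

(0.4024, 0.4958)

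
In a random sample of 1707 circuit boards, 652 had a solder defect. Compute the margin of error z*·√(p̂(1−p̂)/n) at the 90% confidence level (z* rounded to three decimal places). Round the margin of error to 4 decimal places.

ME = 0.0193

With x = 652 successes in n = 1707, p̂ = 0.38196.
Standard error of p̂: √(0.236066/1707) = √0.000138293 = 0.011760.
For 90% confidence, z* = 1.645.
ME = 1.645·0.011760 = 0.0193.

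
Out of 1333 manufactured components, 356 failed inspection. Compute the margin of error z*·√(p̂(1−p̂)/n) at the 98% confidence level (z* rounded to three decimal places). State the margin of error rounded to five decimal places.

ME = 0.02819

p̂ = 356/1333 = 0.26707.
SE = √(p̂(1−p̂)/n) = √(0.195742/1333) = 0.012118.
For 98% confidence, z* = 2.326.
So ME = 0.02819.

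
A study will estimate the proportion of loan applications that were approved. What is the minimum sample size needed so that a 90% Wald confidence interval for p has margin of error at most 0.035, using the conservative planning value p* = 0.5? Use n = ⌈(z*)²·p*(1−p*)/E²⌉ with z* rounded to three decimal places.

n = 553

z* = 1.645 at the 90% level.
p*(1−p*) = 0.50·0.50 = 0.2500.
(z*)²·p*(1−p*)/E² = 2.706025·0.2500/0.001225 = 552.250.
⌈552.250⌉ = 553.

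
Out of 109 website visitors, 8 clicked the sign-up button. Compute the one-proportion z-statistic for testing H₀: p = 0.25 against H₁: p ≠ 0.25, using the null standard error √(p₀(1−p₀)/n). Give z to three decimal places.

z = -4.258

With x = 8 successes in n = 109, p̂ = 0.07339.
SE₀ = √(0.25·0.75/109) = 0.041475.
Test statistic: z = -0.17661/0.041475 = -4.258.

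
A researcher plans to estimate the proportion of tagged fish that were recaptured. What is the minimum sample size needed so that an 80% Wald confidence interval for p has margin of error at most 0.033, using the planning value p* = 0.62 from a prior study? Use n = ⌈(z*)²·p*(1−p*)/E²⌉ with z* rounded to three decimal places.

z* = 1.282 at the 80% level.
p*(1−p*) = 0.62·0.38 = 0.2356.
(z*)²·p*(1−p*)/E² = 1.643524·0.2356/0.001089 = 355.569.
⌈355.569⌉ = 356.

n = 356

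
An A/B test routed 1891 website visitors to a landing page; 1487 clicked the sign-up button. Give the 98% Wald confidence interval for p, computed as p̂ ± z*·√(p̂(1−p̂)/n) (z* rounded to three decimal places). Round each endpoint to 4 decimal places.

(0.7644, 0.8083)

Sample proportion p̂ = 1487/1891 = 0.78636.
Standard error of p̂: √(0.168000/1891) = √0.000088842 = 0.009426.
z* = 2.326 at the 98% level.
Margin = 2.326·0.009426 = 0.02192.
Interval: 0.78636 ± 0.02192 → (0.7644, 0.8083).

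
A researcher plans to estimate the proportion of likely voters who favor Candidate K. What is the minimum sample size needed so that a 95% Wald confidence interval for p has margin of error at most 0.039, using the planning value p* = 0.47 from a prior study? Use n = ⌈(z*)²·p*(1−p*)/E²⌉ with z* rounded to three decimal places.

The 95% critical value is z* = 1.960.
p*(1−p*) = 0.47·0.53 = 0.2491.
(z*)²·p*(1−p*)/E² = 3.841600·0.2491/0.001521 = 629.154.
Rounding up, n = 630.

n = 630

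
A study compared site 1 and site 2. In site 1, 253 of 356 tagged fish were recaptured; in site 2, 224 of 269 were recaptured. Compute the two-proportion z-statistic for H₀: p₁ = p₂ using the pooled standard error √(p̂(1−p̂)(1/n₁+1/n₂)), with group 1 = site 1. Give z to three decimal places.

Sample proportions: p̂₁ = 253/356 = 0.71067 and p̂₂ = 224/269 = 0.83271.
Pooled p̂ = (253+224)/(356+269) = 477/625 = 0.76320.
Pooled SE = √[0.1807258·0.00652646] ≈ 0.034344.
z = -0.12204/0.034344 = -3.553.

z = -3.553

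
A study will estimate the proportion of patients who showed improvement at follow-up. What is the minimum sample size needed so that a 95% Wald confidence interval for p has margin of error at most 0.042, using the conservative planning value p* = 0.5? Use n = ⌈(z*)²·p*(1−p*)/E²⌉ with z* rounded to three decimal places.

The 95% critical value is z* = 1.960.
p*(1−p*) = 0.50·0.50 = 0.2500.
Required n before rounding: 3.841600 × 0.2500 / 0.042² = 544.444.
⌈544.444⌉ = 545.

n = 545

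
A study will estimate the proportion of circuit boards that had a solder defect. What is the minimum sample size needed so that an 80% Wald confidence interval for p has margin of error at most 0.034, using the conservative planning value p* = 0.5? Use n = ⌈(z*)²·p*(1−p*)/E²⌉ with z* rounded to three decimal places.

n = 356

z* = 1.282 at the 80% level.
p*(1−p*) = 0.2500.
(z*)²·p*(1−p*)/E² = 1.643524·0.2500/0.001156 = 355.433.
⌈355.433⌉ = 356.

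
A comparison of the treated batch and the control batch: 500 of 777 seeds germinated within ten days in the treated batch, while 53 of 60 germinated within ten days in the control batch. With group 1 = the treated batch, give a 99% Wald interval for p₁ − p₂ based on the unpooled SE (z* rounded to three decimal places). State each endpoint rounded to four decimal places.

(-0.3554, -0.1243)

p̂₁ = 500/777 = 0.64350, p̂₂ = 53/60 = 0.88333; p̂₁ − p̂₂ = -0.23983.
SE = √(0.000295248 + 0.001717593) = √0.002012841 = 0.044865.
z* = 2.576 at the 99% level. Margin of error = 0.11557.
CI: -0.23983 ± 0.11557 = (-0.3554, -0.1243).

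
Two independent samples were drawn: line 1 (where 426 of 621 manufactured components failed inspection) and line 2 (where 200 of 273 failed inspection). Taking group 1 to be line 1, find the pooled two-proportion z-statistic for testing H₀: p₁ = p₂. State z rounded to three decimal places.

z = -1.401

Sample proportions: p̂₁ = 426/621 = 0.68599 and p̂₂ = 200/273 = 0.73260.
Pooled p̂ = (426+200)/(621+273) = 626/894 = 0.70022.
Pooled SE = √[0.2099105·0.00527331] ≈ 0.033270.
z = -0.04661/0.033270 = -1.401.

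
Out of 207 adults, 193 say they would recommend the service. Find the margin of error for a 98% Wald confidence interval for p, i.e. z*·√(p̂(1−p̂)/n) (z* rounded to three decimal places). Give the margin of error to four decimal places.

With x = 193 successes in n = 207, p̂ = 0.93237.
Standard error of p̂: √(0.063059/207) = √0.000304631 = 0.017454.
The 98% critical value is z* = 2.326.
ME = 2.326·0.017454 = 0.0406.

ME = 0.0406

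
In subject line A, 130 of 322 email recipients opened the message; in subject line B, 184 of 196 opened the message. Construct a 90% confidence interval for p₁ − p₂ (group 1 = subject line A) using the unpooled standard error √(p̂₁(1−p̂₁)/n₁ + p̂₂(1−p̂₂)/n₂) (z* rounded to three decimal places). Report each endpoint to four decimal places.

(-0.5881, -0.4820)

p̂₁ = 130/322 = 0.40373, p̂₂ = 184/196 = 0.93878; p̂₁ − p̂₂ = -0.53505.
SE = √(0.000747613 + 0.000293245) = √0.001040858 = 0.032262.
The 90% critical value is z* = 1.645. Margin = 1.645·0.032262 = 0.05307.
CI: -0.53505 ± 0.05307 = (-0.5881, -0.4820).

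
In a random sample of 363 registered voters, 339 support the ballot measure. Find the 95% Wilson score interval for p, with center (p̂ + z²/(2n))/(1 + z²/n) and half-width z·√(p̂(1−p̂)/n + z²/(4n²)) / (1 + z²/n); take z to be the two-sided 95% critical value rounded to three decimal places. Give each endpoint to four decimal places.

(0.9035, 0.9552)

p̂ = 339/363 = 0.93388; z = 1.960, so z² = 3.841600.
1 + z²/n = 1.010583.
Adjusted center: (0.93388 + z²/(2n))/1.010583 = 0.92934.
Radicand: p̂(1−p̂)/n + z²/(4n²) = 0.000170095 + 0.000007289 = 0.000177384.
Half-width = 1.960·√0.000177384/1.010583 = 0.02583.
CI: 0.92934 ± 0.02583 = (0.9035, 0.9552).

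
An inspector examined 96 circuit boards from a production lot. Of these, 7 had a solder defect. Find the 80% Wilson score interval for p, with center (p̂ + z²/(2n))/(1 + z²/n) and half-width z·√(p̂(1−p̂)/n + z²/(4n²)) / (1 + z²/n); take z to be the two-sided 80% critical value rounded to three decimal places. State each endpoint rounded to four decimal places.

(0.0456, 0.1146)

p̂ = 7/96 = 0.07292; z = 1.282, so z² = 1.643524.
Denominator 1 + z²/n = 1 + 1.643524/96 = 1.017120.
Adjusted center: (0.07292 + z²/(2n))/1.017120 = 0.08011.
Radicand: p̂(1−p̂)/n + z²/(4n²) = 0.000704165 + 0.000044583 = 0.000748748.
Half-width = 1.282·√0.000748748/1.017120 = 0.03449.
CI: 0.08011 ± 0.03449 = (0.0456, 0.1146).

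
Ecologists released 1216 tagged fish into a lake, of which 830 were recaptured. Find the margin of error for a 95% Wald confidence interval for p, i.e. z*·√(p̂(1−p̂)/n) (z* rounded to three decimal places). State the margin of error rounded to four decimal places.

The sample proportion is 830/1216 = 0.68257.
SE = √(p̂(1−p̂)/n) = √(0.216670/1216) = 0.013348.
For 95% confidence, z* = 1.960.
Margin of error = z*·SE = 1.960 × 0.013348 = 0.0262.

ME = 0.0262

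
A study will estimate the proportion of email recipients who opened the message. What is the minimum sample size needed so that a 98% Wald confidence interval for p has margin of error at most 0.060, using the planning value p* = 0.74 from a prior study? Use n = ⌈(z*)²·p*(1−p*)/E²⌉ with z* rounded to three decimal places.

z* = 2.326 at the 98% level.
p*(1−p*) = 0.1924.
(z*)²·p*(1−p*)/E² = 5.410276·0.1924/0.003600 = 289.149.
Rounding up, n = 290.

n = 290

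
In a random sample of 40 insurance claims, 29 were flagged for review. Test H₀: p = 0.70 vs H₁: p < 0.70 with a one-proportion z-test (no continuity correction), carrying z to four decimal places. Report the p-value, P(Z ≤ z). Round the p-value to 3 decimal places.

p-value = 0.635

The sample proportion is 29/40 = 0.72500.
SE₀ = √(0.70·0.30/40) = 0.072457.
z = (p̂ − p₀)/SE = (29/40 − 0.70)/0.072457 ≈ 0.3450.
From the standard normal, P(Z ≤ z) = 0.635.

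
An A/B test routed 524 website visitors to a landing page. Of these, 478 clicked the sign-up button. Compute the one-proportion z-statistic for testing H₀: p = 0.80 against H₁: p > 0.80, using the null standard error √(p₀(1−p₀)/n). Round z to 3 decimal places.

z = 6.422

The sample proportion is 478/524 = 0.91221.
Under H₀, SE = √(p₀(1−p₀)/n) = √(0.80·0.20/524) = √0.000305344 = 0.017474.
z = (p̂ − p₀)/SE = (0.91221 − 0.80)/0.017474 = 6.422.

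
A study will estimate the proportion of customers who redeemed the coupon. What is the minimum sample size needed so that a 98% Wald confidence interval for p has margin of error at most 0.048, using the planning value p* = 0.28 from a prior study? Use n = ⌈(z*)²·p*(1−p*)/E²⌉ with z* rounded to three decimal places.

For 98% confidence, z* = 2.326.
p*(1−p*) = 0.2016.
Required n before rounding: 5.410276 × 0.2016 / 0.048² = 473.399.
Rounding up, n = 474.

n = 474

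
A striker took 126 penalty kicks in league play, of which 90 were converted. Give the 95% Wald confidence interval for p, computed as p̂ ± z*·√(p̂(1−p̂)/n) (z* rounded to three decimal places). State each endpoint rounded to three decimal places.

With x = 90 successes in n = 126, p̂ = 0.71429.
SE = √(p̂(1−p̂)/n) = √(0.204082/126) = 0.040245.
The 95% critical value is z* = 1.960.
Margin of error: 1.960 × 0.040245 = 0.07888.
So the interval runs from 0.635 to 0.793.

(0.635, 0.793)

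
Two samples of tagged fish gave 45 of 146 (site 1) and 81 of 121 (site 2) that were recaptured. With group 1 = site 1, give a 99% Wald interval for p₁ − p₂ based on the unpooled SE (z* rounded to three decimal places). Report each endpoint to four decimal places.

(-0.5089, -0.2135)

p̂₁ = 0.30822, p̂₂ = 0.66942, so the observed difference is -0.36120.
SE = √(0.001460412 + 0.001828896) = √0.003289308 = 0.057352.
z* = 2.576 at the 99% level. Margin of error = 0.14774.
Interval: -0.36120 ± 0.14774 → (-0.5089, -0.2135).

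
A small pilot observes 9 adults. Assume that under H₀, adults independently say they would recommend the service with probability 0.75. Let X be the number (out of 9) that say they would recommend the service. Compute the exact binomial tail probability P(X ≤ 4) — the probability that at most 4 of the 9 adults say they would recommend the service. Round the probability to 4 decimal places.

P = 0.0489

X ~ Binomial(n=9, p=0.75).
P(X ≤ 4) = Σ_{j=0}^{4} C(9,j)·0.75^j·0.25^{9−j}.
= 0.000004 + 0.000103 + 0.001236 + 0.008652 + 0.038933 = 0.0489.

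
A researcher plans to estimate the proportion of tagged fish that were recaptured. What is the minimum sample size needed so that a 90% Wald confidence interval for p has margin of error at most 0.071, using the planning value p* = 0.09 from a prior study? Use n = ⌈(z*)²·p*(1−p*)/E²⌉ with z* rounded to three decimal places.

n = 44

For 90% confidence, z* = 1.645.
p*(1−p*) = 0.0819.
(z*)²·p*(1−p*)/E² = 2.706025·0.0819/0.005041 = 43.964.
Rounding up, n = 44.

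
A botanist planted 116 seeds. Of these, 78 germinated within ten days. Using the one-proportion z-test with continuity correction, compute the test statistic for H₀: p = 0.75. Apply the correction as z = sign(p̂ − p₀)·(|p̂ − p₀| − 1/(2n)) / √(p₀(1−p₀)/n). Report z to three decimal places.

p̂ = 78/116 = 0.67241. p̂ − p₀ = -0.077586.
Continuity correction 1/(2n) = 1/232 = 0.004310.
Corrected numerator: |-0.077586| − 0.004310 = 0.073276.
Under H₀, SE = √(p₀(1−p₀)/n) = √(0.75·0.25/116) = √0.001616379 = 0.040204.
z = (−)0.073276/0.040204 = -1.823.

z = -1.823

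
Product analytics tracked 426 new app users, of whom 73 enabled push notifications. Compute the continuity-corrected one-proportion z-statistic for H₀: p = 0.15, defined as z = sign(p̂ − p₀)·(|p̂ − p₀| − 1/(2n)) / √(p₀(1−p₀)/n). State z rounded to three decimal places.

Sample proportion p̂ = 73/426 = 0.17136. p̂ − p₀ = 0.021362.
1/(2n) = 0.001174.
Corrected numerator: |0.021362| − 0.001174 = 0.020188.
SE₀ = √(0.15·0.85/426) = 0.017300.
z = (+)0.020188/0.017300 = 1.167.

z = 1.167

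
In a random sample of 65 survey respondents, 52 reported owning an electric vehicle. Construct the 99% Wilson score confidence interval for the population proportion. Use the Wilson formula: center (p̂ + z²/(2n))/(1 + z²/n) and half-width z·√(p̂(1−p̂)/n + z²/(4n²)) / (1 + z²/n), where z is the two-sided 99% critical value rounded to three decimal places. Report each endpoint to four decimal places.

(0.6473, 0.8971)

p̂ = 52/65 = 0.80000; z = 2.576, so z² = 6.635776.
1 + z²/n = 1.102089.
Adjusted center: (0.80000 + z²/(2n))/1.102089 = 0.77221.
Radicand: p̂(1−p̂)/n + z²/(4n²) = 0.002461538 + 0.000392649 = 0.002854187.
Half-width = z·√(radicand)/denom = 2.576·0.053425/1.102089 = 0.12487.
So the interval runs from 0.6473 to 0.8971.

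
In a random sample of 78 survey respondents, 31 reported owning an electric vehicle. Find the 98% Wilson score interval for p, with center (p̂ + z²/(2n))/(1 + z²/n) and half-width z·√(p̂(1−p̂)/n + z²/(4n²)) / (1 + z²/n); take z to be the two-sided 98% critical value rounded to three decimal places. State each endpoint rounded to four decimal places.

Here p̂ = 31/78 = 0.39744 and z = 2.326 (z² = 5.410276).
1 + z²/n = 1.069363.
Adjusted center: (0.39744 + z²/(2n))/1.069363 = 0.40409.
Radicand: p̂(1−p̂)/n + z²/(4n²) = 0.003070264 + 0.000222316 = 0.003292580.
Half-width = 2.326·√0.003292580/1.069363 = 0.12481.
Interval: 0.40409 ± 0.12481 → (0.2793, 0.5289).

(0.2793, 0.5289)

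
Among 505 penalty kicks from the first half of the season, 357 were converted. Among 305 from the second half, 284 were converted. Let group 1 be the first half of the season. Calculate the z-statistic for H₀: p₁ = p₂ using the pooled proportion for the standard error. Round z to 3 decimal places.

Sample proportions: p̂₁ = 357/505 = 0.70693 and p̂₂ = 284/305 = 0.93115.
Pooled p̂ = (357+284)/(505+305) = 641/810 = 0.79136.
Pooled SE = √[0.1651105·0.00525889] ≈ 0.029467.
z = -0.22422/0.029467 = -7.609.

z = -7.609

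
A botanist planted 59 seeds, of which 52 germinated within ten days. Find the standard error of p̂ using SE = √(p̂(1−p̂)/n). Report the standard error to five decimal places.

The sample proportion is 52/59 = 0.88136.
p̂(1−p̂) = 0.88136·0.11864 = 0.104565.
SE = √(0.104565/59) = √0.001772288 = 0.04210.

SE = 0.04210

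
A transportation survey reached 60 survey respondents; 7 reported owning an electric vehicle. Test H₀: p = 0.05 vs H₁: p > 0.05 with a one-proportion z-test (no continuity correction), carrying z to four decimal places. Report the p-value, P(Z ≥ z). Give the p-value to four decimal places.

Sample proportion p̂ = 7/60 = 0.11667.
Under H₀, SE = √(p₀(1−p₀)/n) = √(0.05·0.95/60) = √0.000791667 = 0.028137.
z = (p̂ − p₀)/SE = (7/60 − 0.05)/0.028137 ≈ 2.3694.
p-value = P(Z ≥ z) with z = 2.3694 → 0.0089.

p-value = 0.0089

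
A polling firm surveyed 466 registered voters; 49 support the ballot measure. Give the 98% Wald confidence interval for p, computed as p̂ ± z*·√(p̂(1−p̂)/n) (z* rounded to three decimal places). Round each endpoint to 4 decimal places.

(0.0721, 0.1382)

p̂ = 49/466 = 0.10515.
Standard error of p̂: √(0.094094/466) = √0.000201918 = 0.014210.
For 98% confidence, z* = 2.326.
Margin of error: 2.326 × 0.014210 = 0.03305.
CI: 0.10515 ± 0.03305 = (0.0721, 0.1382).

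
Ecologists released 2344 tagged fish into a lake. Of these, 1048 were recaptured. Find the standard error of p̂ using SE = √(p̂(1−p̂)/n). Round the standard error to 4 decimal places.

SE = 0.0103

The sample proportion is 1048/2344 = 0.44710.
p̂(1−p̂) = 0.247202.
SE = √(0.247202/2344) = 0.0103.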